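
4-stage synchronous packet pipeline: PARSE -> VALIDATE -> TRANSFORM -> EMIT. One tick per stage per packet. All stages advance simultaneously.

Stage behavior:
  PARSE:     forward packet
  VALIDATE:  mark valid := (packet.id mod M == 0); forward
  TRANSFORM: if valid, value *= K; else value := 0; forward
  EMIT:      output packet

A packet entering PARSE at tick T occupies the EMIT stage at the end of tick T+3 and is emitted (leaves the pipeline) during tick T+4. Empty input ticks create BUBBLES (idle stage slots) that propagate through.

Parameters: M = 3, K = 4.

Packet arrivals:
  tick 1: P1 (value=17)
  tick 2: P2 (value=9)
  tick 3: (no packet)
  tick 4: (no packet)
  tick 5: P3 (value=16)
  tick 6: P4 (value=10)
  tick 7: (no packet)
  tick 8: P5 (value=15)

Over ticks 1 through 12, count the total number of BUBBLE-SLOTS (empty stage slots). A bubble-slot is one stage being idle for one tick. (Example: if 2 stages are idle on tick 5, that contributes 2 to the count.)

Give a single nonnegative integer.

Answer: 28

Derivation:
Tick 1: [PARSE:P1(v=17,ok=F), VALIDATE:-, TRANSFORM:-, EMIT:-] out:-; bubbles=3
Tick 2: [PARSE:P2(v=9,ok=F), VALIDATE:P1(v=17,ok=F), TRANSFORM:-, EMIT:-] out:-; bubbles=2
Tick 3: [PARSE:-, VALIDATE:P2(v=9,ok=F), TRANSFORM:P1(v=0,ok=F), EMIT:-] out:-; bubbles=2
Tick 4: [PARSE:-, VALIDATE:-, TRANSFORM:P2(v=0,ok=F), EMIT:P1(v=0,ok=F)] out:-; bubbles=2
Tick 5: [PARSE:P3(v=16,ok=F), VALIDATE:-, TRANSFORM:-, EMIT:P2(v=0,ok=F)] out:P1(v=0); bubbles=2
Tick 6: [PARSE:P4(v=10,ok=F), VALIDATE:P3(v=16,ok=T), TRANSFORM:-, EMIT:-] out:P2(v=0); bubbles=2
Tick 7: [PARSE:-, VALIDATE:P4(v=10,ok=F), TRANSFORM:P3(v=64,ok=T), EMIT:-] out:-; bubbles=2
Tick 8: [PARSE:P5(v=15,ok=F), VALIDATE:-, TRANSFORM:P4(v=0,ok=F), EMIT:P3(v=64,ok=T)] out:-; bubbles=1
Tick 9: [PARSE:-, VALIDATE:P5(v=15,ok=F), TRANSFORM:-, EMIT:P4(v=0,ok=F)] out:P3(v=64); bubbles=2
Tick 10: [PARSE:-, VALIDATE:-, TRANSFORM:P5(v=0,ok=F), EMIT:-] out:P4(v=0); bubbles=3
Tick 11: [PARSE:-, VALIDATE:-, TRANSFORM:-, EMIT:P5(v=0,ok=F)] out:-; bubbles=3
Tick 12: [PARSE:-, VALIDATE:-, TRANSFORM:-, EMIT:-] out:P5(v=0); bubbles=4
Total bubble-slots: 28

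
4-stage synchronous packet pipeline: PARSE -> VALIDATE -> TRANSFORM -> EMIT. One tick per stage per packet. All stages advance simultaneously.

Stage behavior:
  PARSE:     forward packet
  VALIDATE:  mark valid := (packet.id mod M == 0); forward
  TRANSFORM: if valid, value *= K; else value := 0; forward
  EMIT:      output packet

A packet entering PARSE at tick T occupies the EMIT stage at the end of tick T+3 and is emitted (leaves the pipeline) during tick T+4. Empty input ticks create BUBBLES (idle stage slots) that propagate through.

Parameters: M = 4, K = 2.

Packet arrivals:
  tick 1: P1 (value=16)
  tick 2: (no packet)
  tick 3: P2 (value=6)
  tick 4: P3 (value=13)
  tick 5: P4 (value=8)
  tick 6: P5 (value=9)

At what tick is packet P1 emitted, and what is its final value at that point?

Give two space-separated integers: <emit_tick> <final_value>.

Answer: 5 0

Derivation:
Tick 1: [PARSE:P1(v=16,ok=F), VALIDATE:-, TRANSFORM:-, EMIT:-] out:-; in:P1
Tick 2: [PARSE:-, VALIDATE:P1(v=16,ok=F), TRANSFORM:-, EMIT:-] out:-; in:-
Tick 3: [PARSE:P2(v=6,ok=F), VALIDATE:-, TRANSFORM:P1(v=0,ok=F), EMIT:-] out:-; in:P2
Tick 4: [PARSE:P3(v=13,ok=F), VALIDATE:P2(v=6,ok=F), TRANSFORM:-, EMIT:P1(v=0,ok=F)] out:-; in:P3
Tick 5: [PARSE:P4(v=8,ok=F), VALIDATE:P3(v=13,ok=F), TRANSFORM:P2(v=0,ok=F), EMIT:-] out:P1(v=0); in:P4
Tick 6: [PARSE:P5(v=9,ok=F), VALIDATE:P4(v=8,ok=T), TRANSFORM:P3(v=0,ok=F), EMIT:P2(v=0,ok=F)] out:-; in:P5
Tick 7: [PARSE:-, VALIDATE:P5(v=9,ok=F), TRANSFORM:P4(v=16,ok=T), EMIT:P3(v=0,ok=F)] out:P2(v=0); in:-
Tick 8: [PARSE:-, VALIDATE:-, TRANSFORM:P5(v=0,ok=F), EMIT:P4(v=16,ok=T)] out:P3(v=0); in:-
Tick 9: [PARSE:-, VALIDATE:-, TRANSFORM:-, EMIT:P5(v=0,ok=F)] out:P4(v=16); in:-
Tick 10: [PARSE:-, VALIDATE:-, TRANSFORM:-, EMIT:-] out:P5(v=0); in:-
P1: arrives tick 1, valid=False (id=1, id%4=1), emit tick 5, final value 0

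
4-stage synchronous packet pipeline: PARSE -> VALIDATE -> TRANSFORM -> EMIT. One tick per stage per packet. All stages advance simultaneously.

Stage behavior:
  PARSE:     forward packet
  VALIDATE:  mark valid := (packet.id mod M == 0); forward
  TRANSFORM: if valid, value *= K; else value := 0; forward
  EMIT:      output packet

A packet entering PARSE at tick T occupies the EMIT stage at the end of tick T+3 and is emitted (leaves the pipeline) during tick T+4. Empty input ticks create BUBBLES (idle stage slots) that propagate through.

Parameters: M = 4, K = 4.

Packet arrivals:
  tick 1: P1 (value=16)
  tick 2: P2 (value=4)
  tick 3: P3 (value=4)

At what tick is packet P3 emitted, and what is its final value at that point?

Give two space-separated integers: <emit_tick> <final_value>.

Tick 1: [PARSE:P1(v=16,ok=F), VALIDATE:-, TRANSFORM:-, EMIT:-] out:-; in:P1
Tick 2: [PARSE:P2(v=4,ok=F), VALIDATE:P1(v=16,ok=F), TRANSFORM:-, EMIT:-] out:-; in:P2
Tick 3: [PARSE:P3(v=4,ok=F), VALIDATE:P2(v=4,ok=F), TRANSFORM:P1(v=0,ok=F), EMIT:-] out:-; in:P3
Tick 4: [PARSE:-, VALIDATE:P3(v=4,ok=F), TRANSFORM:P2(v=0,ok=F), EMIT:P1(v=0,ok=F)] out:-; in:-
Tick 5: [PARSE:-, VALIDATE:-, TRANSFORM:P3(v=0,ok=F), EMIT:P2(v=0,ok=F)] out:P1(v=0); in:-
Tick 6: [PARSE:-, VALIDATE:-, TRANSFORM:-, EMIT:P3(v=0,ok=F)] out:P2(v=0); in:-
Tick 7: [PARSE:-, VALIDATE:-, TRANSFORM:-, EMIT:-] out:P3(v=0); in:-
P3: arrives tick 3, valid=False (id=3, id%4=3), emit tick 7, final value 0

Answer: 7 0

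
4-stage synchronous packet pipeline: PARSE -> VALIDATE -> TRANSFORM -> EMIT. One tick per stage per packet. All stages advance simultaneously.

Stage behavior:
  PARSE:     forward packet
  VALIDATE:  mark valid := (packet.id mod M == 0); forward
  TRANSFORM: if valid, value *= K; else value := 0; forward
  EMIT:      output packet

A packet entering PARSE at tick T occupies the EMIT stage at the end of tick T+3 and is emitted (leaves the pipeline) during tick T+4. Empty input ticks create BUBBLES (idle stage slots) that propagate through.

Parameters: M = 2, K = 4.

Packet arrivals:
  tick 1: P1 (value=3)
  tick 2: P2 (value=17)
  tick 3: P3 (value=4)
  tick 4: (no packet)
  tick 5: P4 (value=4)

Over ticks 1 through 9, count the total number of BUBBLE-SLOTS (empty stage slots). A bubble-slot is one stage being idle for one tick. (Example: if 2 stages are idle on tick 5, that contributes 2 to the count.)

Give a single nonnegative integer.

Tick 1: [PARSE:P1(v=3,ok=F), VALIDATE:-, TRANSFORM:-, EMIT:-] out:-; bubbles=3
Tick 2: [PARSE:P2(v=17,ok=F), VALIDATE:P1(v=3,ok=F), TRANSFORM:-, EMIT:-] out:-; bubbles=2
Tick 3: [PARSE:P3(v=4,ok=F), VALIDATE:P2(v=17,ok=T), TRANSFORM:P1(v=0,ok=F), EMIT:-] out:-; bubbles=1
Tick 4: [PARSE:-, VALIDATE:P3(v=4,ok=F), TRANSFORM:P2(v=68,ok=T), EMIT:P1(v=0,ok=F)] out:-; bubbles=1
Tick 5: [PARSE:P4(v=4,ok=F), VALIDATE:-, TRANSFORM:P3(v=0,ok=F), EMIT:P2(v=68,ok=T)] out:P1(v=0); bubbles=1
Tick 6: [PARSE:-, VALIDATE:P4(v=4,ok=T), TRANSFORM:-, EMIT:P3(v=0,ok=F)] out:P2(v=68); bubbles=2
Tick 7: [PARSE:-, VALIDATE:-, TRANSFORM:P4(v=16,ok=T), EMIT:-] out:P3(v=0); bubbles=3
Tick 8: [PARSE:-, VALIDATE:-, TRANSFORM:-, EMIT:P4(v=16,ok=T)] out:-; bubbles=3
Tick 9: [PARSE:-, VALIDATE:-, TRANSFORM:-, EMIT:-] out:P4(v=16); bubbles=4
Total bubble-slots: 20

Answer: 20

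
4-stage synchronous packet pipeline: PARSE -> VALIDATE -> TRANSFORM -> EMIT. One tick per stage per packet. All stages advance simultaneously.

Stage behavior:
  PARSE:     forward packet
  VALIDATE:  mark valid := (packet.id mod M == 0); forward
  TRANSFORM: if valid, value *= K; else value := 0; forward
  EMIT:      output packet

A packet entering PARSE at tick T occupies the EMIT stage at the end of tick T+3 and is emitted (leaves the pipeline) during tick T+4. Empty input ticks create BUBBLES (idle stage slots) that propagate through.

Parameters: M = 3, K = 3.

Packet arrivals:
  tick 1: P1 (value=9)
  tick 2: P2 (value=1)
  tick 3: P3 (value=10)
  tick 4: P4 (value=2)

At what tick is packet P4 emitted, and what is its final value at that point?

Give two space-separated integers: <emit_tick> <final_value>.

Tick 1: [PARSE:P1(v=9,ok=F), VALIDATE:-, TRANSFORM:-, EMIT:-] out:-; in:P1
Tick 2: [PARSE:P2(v=1,ok=F), VALIDATE:P1(v=9,ok=F), TRANSFORM:-, EMIT:-] out:-; in:P2
Tick 3: [PARSE:P3(v=10,ok=F), VALIDATE:P2(v=1,ok=F), TRANSFORM:P1(v=0,ok=F), EMIT:-] out:-; in:P3
Tick 4: [PARSE:P4(v=2,ok=F), VALIDATE:P3(v=10,ok=T), TRANSFORM:P2(v=0,ok=F), EMIT:P1(v=0,ok=F)] out:-; in:P4
Tick 5: [PARSE:-, VALIDATE:P4(v=2,ok=F), TRANSFORM:P3(v=30,ok=T), EMIT:P2(v=0,ok=F)] out:P1(v=0); in:-
Tick 6: [PARSE:-, VALIDATE:-, TRANSFORM:P4(v=0,ok=F), EMIT:P3(v=30,ok=T)] out:P2(v=0); in:-
Tick 7: [PARSE:-, VALIDATE:-, TRANSFORM:-, EMIT:P4(v=0,ok=F)] out:P3(v=30); in:-
Tick 8: [PARSE:-, VALIDATE:-, TRANSFORM:-, EMIT:-] out:P4(v=0); in:-
P4: arrives tick 4, valid=False (id=4, id%3=1), emit tick 8, final value 0

Answer: 8 0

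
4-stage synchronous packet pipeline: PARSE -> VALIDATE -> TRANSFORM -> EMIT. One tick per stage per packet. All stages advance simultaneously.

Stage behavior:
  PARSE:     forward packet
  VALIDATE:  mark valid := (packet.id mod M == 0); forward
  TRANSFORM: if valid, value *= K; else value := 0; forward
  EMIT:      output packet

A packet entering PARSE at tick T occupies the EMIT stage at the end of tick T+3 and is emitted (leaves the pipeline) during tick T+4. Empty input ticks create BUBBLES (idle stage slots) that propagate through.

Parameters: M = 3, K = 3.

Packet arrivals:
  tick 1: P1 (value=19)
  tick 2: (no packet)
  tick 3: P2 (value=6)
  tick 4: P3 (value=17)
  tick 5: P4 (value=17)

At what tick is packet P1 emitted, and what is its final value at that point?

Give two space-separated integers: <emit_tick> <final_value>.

Answer: 5 0

Derivation:
Tick 1: [PARSE:P1(v=19,ok=F), VALIDATE:-, TRANSFORM:-, EMIT:-] out:-; in:P1
Tick 2: [PARSE:-, VALIDATE:P1(v=19,ok=F), TRANSFORM:-, EMIT:-] out:-; in:-
Tick 3: [PARSE:P2(v=6,ok=F), VALIDATE:-, TRANSFORM:P1(v=0,ok=F), EMIT:-] out:-; in:P2
Tick 4: [PARSE:P3(v=17,ok=F), VALIDATE:P2(v=6,ok=F), TRANSFORM:-, EMIT:P1(v=0,ok=F)] out:-; in:P3
Tick 5: [PARSE:P4(v=17,ok=F), VALIDATE:P3(v=17,ok=T), TRANSFORM:P2(v=0,ok=F), EMIT:-] out:P1(v=0); in:P4
Tick 6: [PARSE:-, VALIDATE:P4(v=17,ok=F), TRANSFORM:P3(v=51,ok=T), EMIT:P2(v=0,ok=F)] out:-; in:-
Tick 7: [PARSE:-, VALIDATE:-, TRANSFORM:P4(v=0,ok=F), EMIT:P3(v=51,ok=T)] out:P2(v=0); in:-
Tick 8: [PARSE:-, VALIDATE:-, TRANSFORM:-, EMIT:P4(v=0,ok=F)] out:P3(v=51); in:-
Tick 9: [PARSE:-, VALIDATE:-, TRANSFORM:-, EMIT:-] out:P4(v=0); in:-
P1: arrives tick 1, valid=False (id=1, id%3=1), emit tick 5, final value 0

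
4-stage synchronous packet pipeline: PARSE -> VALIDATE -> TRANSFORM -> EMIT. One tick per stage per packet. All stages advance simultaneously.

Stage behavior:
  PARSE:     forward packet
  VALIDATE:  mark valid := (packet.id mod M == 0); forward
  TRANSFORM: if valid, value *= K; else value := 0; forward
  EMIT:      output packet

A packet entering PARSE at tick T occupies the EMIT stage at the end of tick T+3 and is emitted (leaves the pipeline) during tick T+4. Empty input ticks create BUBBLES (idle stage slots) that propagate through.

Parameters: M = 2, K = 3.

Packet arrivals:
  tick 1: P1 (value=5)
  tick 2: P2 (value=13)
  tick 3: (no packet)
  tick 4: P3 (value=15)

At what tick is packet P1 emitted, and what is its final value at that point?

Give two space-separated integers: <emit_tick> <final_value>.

Answer: 5 0

Derivation:
Tick 1: [PARSE:P1(v=5,ok=F), VALIDATE:-, TRANSFORM:-, EMIT:-] out:-; in:P1
Tick 2: [PARSE:P2(v=13,ok=F), VALIDATE:P1(v=5,ok=F), TRANSFORM:-, EMIT:-] out:-; in:P2
Tick 3: [PARSE:-, VALIDATE:P2(v=13,ok=T), TRANSFORM:P1(v=0,ok=F), EMIT:-] out:-; in:-
Tick 4: [PARSE:P3(v=15,ok=F), VALIDATE:-, TRANSFORM:P2(v=39,ok=T), EMIT:P1(v=0,ok=F)] out:-; in:P3
Tick 5: [PARSE:-, VALIDATE:P3(v=15,ok=F), TRANSFORM:-, EMIT:P2(v=39,ok=T)] out:P1(v=0); in:-
Tick 6: [PARSE:-, VALIDATE:-, TRANSFORM:P3(v=0,ok=F), EMIT:-] out:P2(v=39); in:-
Tick 7: [PARSE:-, VALIDATE:-, TRANSFORM:-, EMIT:P3(v=0,ok=F)] out:-; in:-
Tick 8: [PARSE:-, VALIDATE:-, TRANSFORM:-, EMIT:-] out:P3(v=0); in:-
P1: arrives tick 1, valid=False (id=1, id%2=1), emit tick 5, final value 0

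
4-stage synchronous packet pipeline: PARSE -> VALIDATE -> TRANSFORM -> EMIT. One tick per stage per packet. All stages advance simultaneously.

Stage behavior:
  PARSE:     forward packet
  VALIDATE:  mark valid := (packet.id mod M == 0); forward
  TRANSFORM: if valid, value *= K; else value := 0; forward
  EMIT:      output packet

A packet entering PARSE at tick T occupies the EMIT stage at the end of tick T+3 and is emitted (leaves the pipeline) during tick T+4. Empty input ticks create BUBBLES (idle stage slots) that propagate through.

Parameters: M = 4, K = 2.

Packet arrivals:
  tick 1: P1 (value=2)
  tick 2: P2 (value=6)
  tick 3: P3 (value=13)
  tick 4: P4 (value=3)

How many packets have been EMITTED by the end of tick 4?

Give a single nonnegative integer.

Tick 1: [PARSE:P1(v=2,ok=F), VALIDATE:-, TRANSFORM:-, EMIT:-] out:-; in:P1
Tick 2: [PARSE:P2(v=6,ok=F), VALIDATE:P1(v=2,ok=F), TRANSFORM:-, EMIT:-] out:-; in:P2
Tick 3: [PARSE:P3(v=13,ok=F), VALIDATE:P2(v=6,ok=F), TRANSFORM:P1(v=0,ok=F), EMIT:-] out:-; in:P3
Tick 4: [PARSE:P4(v=3,ok=F), VALIDATE:P3(v=13,ok=F), TRANSFORM:P2(v=0,ok=F), EMIT:P1(v=0,ok=F)] out:-; in:P4
Emitted by tick 4: []

Answer: 0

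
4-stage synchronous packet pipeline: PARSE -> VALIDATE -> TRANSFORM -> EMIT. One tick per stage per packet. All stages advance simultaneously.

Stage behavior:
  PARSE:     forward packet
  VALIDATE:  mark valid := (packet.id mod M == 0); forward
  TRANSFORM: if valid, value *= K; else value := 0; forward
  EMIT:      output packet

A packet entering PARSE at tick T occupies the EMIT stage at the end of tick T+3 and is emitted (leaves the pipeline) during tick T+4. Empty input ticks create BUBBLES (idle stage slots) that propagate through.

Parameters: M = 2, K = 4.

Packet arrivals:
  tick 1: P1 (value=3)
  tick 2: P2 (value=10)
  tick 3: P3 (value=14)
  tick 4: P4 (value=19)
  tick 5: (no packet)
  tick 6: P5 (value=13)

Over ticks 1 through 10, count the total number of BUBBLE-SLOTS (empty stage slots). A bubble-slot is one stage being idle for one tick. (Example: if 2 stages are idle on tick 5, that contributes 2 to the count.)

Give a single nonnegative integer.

Answer: 20

Derivation:
Tick 1: [PARSE:P1(v=3,ok=F), VALIDATE:-, TRANSFORM:-, EMIT:-] out:-; bubbles=3
Tick 2: [PARSE:P2(v=10,ok=F), VALIDATE:P1(v=3,ok=F), TRANSFORM:-, EMIT:-] out:-; bubbles=2
Tick 3: [PARSE:P3(v=14,ok=F), VALIDATE:P2(v=10,ok=T), TRANSFORM:P1(v=0,ok=F), EMIT:-] out:-; bubbles=1
Tick 4: [PARSE:P4(v=19,ok=F), VALIDATE:P3(v=14,ok=F), TRANSFORM:P2(v=40,ok=T), EMIT:P1(v=0,ok=F)] out:-; bubbles=0
Tick 5: [PARSE:-, VALIDATE:P4(v=19,ok=T), TRANSFORM:P3(v=0,ok=F), EMIT:P2(v=40,ok=T)] out:P1(v=0); bubbles=1
Tick 6: [PARSE:P5(v=13,ok=F), VALIDATE:-, TRANSFORM:P4(v=76,ok=T), EMIT:P3(v=0,ok=F)] out:P2(v=40); bubbles=1
Tick 7: [PARSE:-, VALIDATE:P5(v=13,ok=F), TRANSFORM:-, EMIT:P4(v=76,ok=T)] out:P3(v=0); bubbles=2
Tick 8: [PARSE:-, VALIDATE:-, TRANSFORM:P5(v=0,ok=F), EMIT:-] out:P4(v=76); bubbles=3
Tick 9: [PARSE:-, VALIDATE:-, TRANSFORM:-, EMIT:P5(v=0,ok=F)] out:-; bubbles=3
Tick 10: [PARSE:-, VALIDATE:-, TRANSFORM:-, EMIT:-] out:P5(v=0); bubbles=4
Total bubble-slots: 20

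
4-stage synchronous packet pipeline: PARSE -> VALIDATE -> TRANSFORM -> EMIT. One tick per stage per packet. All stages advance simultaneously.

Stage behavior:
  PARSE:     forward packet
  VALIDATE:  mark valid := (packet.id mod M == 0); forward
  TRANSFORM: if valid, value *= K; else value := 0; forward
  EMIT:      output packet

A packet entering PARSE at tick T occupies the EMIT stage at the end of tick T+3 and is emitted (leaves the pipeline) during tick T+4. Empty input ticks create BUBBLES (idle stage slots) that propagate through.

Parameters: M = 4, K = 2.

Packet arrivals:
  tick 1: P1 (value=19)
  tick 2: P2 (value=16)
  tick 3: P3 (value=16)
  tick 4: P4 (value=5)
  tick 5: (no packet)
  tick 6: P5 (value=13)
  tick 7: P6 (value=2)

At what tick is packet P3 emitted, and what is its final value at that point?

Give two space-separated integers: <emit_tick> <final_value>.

Answer: 7 0

Derivation:
Tick 1: [PARSE:P1(v=19,ok=F), VALIDATE:-, TRANSFORM:-, EMIT:-] out:-; in:P1
Tick 2: [PARSE:P2(v=16,ok=F), VALIDATE:P1(v=19,ok=F), TRANSFORM:-, EMIT:-] out:-; in:P2
Tick 3: [PARSE:P3(v=16,ok=F), VALIDATE:P2(v=16,ok=F), TRANSFORM:P1(v=0,ok=F), EMIT:-] out:-; in:P3
Tick 4: [PARSE:P4(v=5,ok=F), VALIDATE:P3(v=16,ok=F), TRANSFORM:P2(v=0,ok=F), EMIT:P1(v=0,ok=F)] out:-; in:P4
Tick 5: [PARSE:-, VALIDATE:P4(v=5,ok=T), TRANSFORM:P3(v=0,ok=F), EMIT:P2(v=0,ok=F)] out:P1(v=0); in:-
Tick 6: [PARSE:P5(v=13,ok=F), VALIDATE:-, TRANSFORM:P4(v=10,ok=T), EMIT:P3(v=0,ok=F)] out:P2(v=0); in:P5
Tick 7: [PARSE:P6(v=2,ok=F), VALIDATE:P5(v=13,ok=F), TRANSFORM:-, EMIT:P4(v=10,ok=T)] out:P3(v=0); in:P6
Tick 8: [PARSE:-, VALIDATE:P6(v=2,ok=F), TRANSFORM:P5(v=0,ok=F), EMIT:-] out:P4(v=10); in:-
Tick 9: [PARSE:-, VALIDATE:-, TRANSFORM:P6(v=0,ok=F), EMIT:P5(v=0,ok=F)] out:-; in:-
Tick 10: [PARSE:-, VALIDATE:-, TRANSFORM:-, EMIT:P6(v=0,ok=F)] out:P5(v=0); in:-
Tick 11: [PARSE:-, VALIDATE:-, TRANSFORM:-, EMIT:-] out:P6(v=0); in:-
P3: arrives tick 3, valid=False (id=3, id%4=3), emit tick 7, final value 0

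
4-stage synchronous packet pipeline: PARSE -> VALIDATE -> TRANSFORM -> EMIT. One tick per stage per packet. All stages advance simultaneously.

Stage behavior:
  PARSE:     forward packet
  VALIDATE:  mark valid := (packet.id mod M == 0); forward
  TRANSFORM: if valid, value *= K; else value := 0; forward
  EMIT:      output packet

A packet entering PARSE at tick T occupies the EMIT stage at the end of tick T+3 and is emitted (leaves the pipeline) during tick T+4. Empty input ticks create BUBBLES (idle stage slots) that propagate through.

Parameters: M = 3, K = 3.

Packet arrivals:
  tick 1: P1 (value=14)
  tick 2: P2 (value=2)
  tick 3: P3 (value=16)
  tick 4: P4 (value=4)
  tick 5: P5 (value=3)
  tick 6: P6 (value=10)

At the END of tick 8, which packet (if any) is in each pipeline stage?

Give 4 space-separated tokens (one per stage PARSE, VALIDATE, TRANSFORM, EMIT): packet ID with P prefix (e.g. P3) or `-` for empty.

Answer: - - P6 P5

Derivation:
Tick 1: [PARSE:P1(v=14,ok=F), VALIDATE:-, TRANSFORM:-, EMIT:-] out:-; in:P1
Tick 2: [PARSE:P2(v=2,ok=F), VALIDATE:P1(v=14,ok=F), TRANSFORM:-, EMIT:-] out:-; in:P2
Tick 3: [PARSE:P3(v=16,ok=F), VALIDATE:P2(v=2,ok=F), TRANSFORM:P1(v=0,ok=F), EMIT:-] out:-; in:P3
Tick 4: [PARSE:P4(v=4,ok=F), VALIDATE:P3(v=16,ok=T), TRANSFORM:P2(v=0,ok=F), EMIT:P1(v=0,ok=F)] out:-; in:P4
Tick 5: [PARSE:P5(v=3,ok=F), VALIDATE:P4(v=4,ok=F), TRANSFORM:P3(v=48,ok=T), EMIT:P2(v=0,ok=F)] out:P1(v=0); in:P5
Tick 6: [PARSE:P6(v=10,ok=F), VALIDATE:P5(v=3,ok=F), TRANSFORM:P4(v=0,ok=F), EMIT:P3(v=48,ok=T)] out:P2(v=0); in:P6
Tick 7: [PARSE:-, VALIDATE:P6(v=10,ok=T), TRANSFORM:P5(v=0,ok=F), EMIT:P4(v=0,ok=F)] out:P3(v=48); in:-
Tick 8: [PARSE:-, VALIDATE:-, TRANSFORM:P6(v=30,ok=T), EMIT:P5(v=0,ok=F)] out:P4(v=0); in:-
At end of tick 8: ['-', '-', 'P6', 'P5']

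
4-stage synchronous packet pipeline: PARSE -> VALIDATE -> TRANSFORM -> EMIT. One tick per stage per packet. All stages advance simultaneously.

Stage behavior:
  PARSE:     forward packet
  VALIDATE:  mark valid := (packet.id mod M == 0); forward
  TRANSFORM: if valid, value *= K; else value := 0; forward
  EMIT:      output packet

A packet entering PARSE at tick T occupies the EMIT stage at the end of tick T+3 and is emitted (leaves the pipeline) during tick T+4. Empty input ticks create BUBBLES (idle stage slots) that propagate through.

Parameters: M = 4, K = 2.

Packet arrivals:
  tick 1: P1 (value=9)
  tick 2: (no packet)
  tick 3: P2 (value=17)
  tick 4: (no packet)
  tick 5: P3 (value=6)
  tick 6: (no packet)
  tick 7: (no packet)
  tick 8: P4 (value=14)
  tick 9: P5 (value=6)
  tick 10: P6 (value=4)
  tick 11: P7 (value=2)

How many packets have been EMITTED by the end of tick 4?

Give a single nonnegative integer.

Answer: 0

Derivation:
Tick 1: [PARSE:P1(v=9,ok=F), VALIDATE:-, TRANSFORM:-, EMIT:-] out:-; in:P1
Tick 2: [PARSE:-, VALIDATE:P1(v=9,ok=F), TRANSFORM:-, EMIT:-] out:-; in:-
Tick 3: [PARSE:P2(v=17,ok=F), VALIDATE:-, TRANSFORM:P1(v=0,ok=F), EMIT:-] out:-; in:P2
Tick 4: [PARSE:-, VALIDATE:P2(v=17,ok=F), TRANSFORM:-, EMIT:P1(v=0,ok=F)] out:-; in:-
Emitted by tick 4: []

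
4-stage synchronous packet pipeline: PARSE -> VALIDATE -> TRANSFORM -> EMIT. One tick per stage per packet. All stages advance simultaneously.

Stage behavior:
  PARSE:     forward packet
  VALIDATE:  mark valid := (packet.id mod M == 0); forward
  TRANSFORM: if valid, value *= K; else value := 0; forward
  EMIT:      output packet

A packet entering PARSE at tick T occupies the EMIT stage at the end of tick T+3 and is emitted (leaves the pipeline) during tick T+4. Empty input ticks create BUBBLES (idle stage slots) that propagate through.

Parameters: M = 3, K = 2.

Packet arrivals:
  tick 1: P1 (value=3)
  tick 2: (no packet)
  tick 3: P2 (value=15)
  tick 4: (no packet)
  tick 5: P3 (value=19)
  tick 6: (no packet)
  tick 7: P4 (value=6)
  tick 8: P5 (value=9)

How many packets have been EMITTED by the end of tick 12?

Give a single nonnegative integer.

Answer: 5

Derivation:
Tick 1: [PARSE:P1(v=3,ok=F), VALIDATE:-, TRANSFORM:-, EMIT:-] out:-; in:P1
Tick 2: [PARSE:-, VALIDATE:P1(v=3,ok=F), TRANSFORM:-, EMIT:-] out:-; in:-
Tick 3: [PARSE:P2(v=15,ok=F), VALIDATE:-, TRANSFORM:P1(v=0,ok=F), EMIT:-] out:-; in:P2
Tick 4: [PARSE:-, VALIDATE:P2(v=15,ok=F), TRANSFORM:-, EMIT:P1(v=0,ok=F)] out:-; in:-
Tick 5: [PARSE:P3(v=19,ok=F), VALIDATE:-, TRANSFORM:P2(v=0,ok=F), EMIT:-] out:P1(v=0); in:P3
Tick 6: [PARSE:-, VALIDATE:P3(v=19,ok=T), TRANSFORM:-, EMIT:P2(v=0,ok=F)] out:-; in:-
Tick 7: [PARSE:P4(v=6,ok=F), VALIDATE:-, TRANSFORM:P3(v=38,ok=T), EMIT:-] out:P2(v=0); in:P4
Tick 8: [PARSE:P5(v=9,ok=F), VALIDATE:P4(v=6,ok=F), TRANSFORM:-, EMIT:P3(v=38,ok=T)] out:-; in:P5
Tick 9: [PARSE:-, VALIDATE:P5(v=9,ok=F), TRANSFORM:P4(v=0,ok=F), EMIT:-] out:P3(v=38); in:-
Tick 10: [PARSE:-, VALIDATE:-, TRANSFORM:P5(v=0,ok=F), EMIT:P4(v=0,ok=F)] out:-; in:-
Tick 11: [PARSE:-, VALIDATE:-, TRANSFORM:-, EMIT:P5(v=0,ok=F)] out:P4(v=0); in:-
Tick 12: [PARSE:-, VALIDATE:-, TRANSFORM:-, EMIT:-] out:P5(v=0); in:-
Emitted by tick 12: ['P1', 'P2', 'P3', 'P4', 'P5']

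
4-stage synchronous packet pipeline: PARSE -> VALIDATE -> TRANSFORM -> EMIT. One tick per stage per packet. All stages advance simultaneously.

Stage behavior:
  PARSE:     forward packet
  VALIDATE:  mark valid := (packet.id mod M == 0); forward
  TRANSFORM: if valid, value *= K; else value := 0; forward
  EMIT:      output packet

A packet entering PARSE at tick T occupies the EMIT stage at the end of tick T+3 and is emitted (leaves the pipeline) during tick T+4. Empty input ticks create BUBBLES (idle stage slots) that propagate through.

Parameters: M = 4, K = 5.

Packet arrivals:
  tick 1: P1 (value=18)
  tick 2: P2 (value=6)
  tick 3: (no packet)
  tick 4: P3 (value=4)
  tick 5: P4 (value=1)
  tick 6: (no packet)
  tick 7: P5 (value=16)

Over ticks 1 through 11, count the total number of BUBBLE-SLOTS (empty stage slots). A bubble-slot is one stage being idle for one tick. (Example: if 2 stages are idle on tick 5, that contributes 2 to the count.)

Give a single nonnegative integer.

Tick 1: [PARSE:P1(v=18,ok=F), VALIDATE:-, TRANSFORM:-, EMIT:-] out:-; bubbles=3
Tick 2: [PARSE:P2(v=6,ok=F), VALIDATE:P1(v=18,ok=F), TRANSFORM:-, EMIT:-] out:-; bubbles=2
Tick 3: [PARSE:-, VALIDATE:P2(v=6,ok=F), TRANSFORM:P1(v=0,ok=F), EMIT:-] out:-; bubbles=2
Tick 4: [PARSE:P3(v=4,ok=F), VALIDATE:-, TRANSFORM:P2(v=0,ok=F), EMIT:P1(v=0,ok=F)] out:-; bubbles=1
Tick 5: [PARSE:P4(v=1,ok=F), VALIDATE:P3(v=4,ok=F), TRANSFORM:-, EMIT:P2(v=0,ok=F)] out:P1(v=0); bubbles=1
Tick 6: [PARSE:-, VALIDATE:P4(v=1,ok=T), TRANSFORM:P3(v=0,ok=F), EMIT:-] out:P2(v=0); bubbles=2
Tick 7: [PARSE:P5(v=16,ok=F), VALIDATE:-, TRANSFORM:P4(v=5,ok=T), EMIT:P3(v=0,ok=F)] out:-; bubbles=1
Tick 8: [PARSE:-, VALIDATE:P5(v=16,ok=F), TRANSFORM:-, EMIT:P4(v=5,ok=T)] out:P3(v=0); bubbles=2
Tick 9: [PARSE:-, VALIDATE:-, TRANSFORM:P5(v=0,ok=F), EMIT:-] out:P4(v=5); bubbles=3
Tick 10: [PARSE:-, VALIDATE:-, TRANSFORM:-, EMIT:P5(v=0,ok=F)] out:-; bubbles=3
Tick 11: [PARSE:-, VALIDATE:-, TRANSFORM:-, EMIT:-] out:P5(v=0); bubbles=4
Total bubble-slots: 24

Answer: 24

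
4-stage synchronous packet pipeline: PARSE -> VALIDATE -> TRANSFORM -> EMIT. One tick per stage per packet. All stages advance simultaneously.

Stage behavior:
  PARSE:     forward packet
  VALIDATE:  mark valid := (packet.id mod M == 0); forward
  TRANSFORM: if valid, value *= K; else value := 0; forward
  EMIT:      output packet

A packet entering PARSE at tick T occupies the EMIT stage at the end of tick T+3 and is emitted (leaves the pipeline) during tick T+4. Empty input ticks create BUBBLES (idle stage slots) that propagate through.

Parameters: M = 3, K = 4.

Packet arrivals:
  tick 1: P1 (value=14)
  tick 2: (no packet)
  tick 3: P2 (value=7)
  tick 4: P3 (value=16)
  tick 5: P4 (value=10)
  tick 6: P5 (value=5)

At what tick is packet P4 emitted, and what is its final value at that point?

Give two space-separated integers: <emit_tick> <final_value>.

Answer: 9 0

Derivation:
Tick 1: [PARSE:P1(v=14,ok=F), VALIDATE:-, TRANSFORM:-, EMIT:-] out:-; in:P1
Tick 2: [PARSE:-, VALIDATE:P1(v=14,ok=F), TRANSFORM:-, EMIT:-] out:-; in:-
Tick 3: [PARSE:P2(v=7,ok=F), VALIDATE:-, TRANSFORM:P1(v=0,ok=F), EMIT:-] out:-; in:P2
Tick 4: [PARSE:P3(v=16,ok=F), VALIDATE:P2(v=7,ok=F), TRANSFORM:-, EMIT:P1(v=0,ok=F)] out:-; in:P3
Tick 5: [PARSE:P4(v=10,ok=F), VALIDATE:P3(v=16,ok=T), TRANSFORM:P2(v=0,ok=F), EMIT:-] out:P1(v=0); in:P4
Tick 6: [PARSE:P5(v=5,ok=F), VALIDATE:P4(v=10,ok=F), TRANSFORM:P3(v=64,ok=T), EMIT:P2(v=0,ok=F)] out:-; in:P5
Tick 7: [PARSE:-, VALIDATE:P5(v=5,ok=F), TRANSFORM:P4(v=0,ok=F), EMIT:P3(v=64,ok=T)] out:P2(v=0); in:-
Tick 8: [PARSE:-, VALIDATE:-, TRANSFORM:P5(v=0,ok=F), EMIT:P4(v=0,ok=F)] out:P3(v=64); in:-
Tick 9: [PARSE:-, VALIDATE:-, TRANSFORM:-, EMIT:P5(v=0,ok=F)] out:P4(v=0); in:-
Tick 10: [PARSE:-, VALIDATE:-, TRANSFORM:-, EMIT:-] out:P5(v=0); in:-
P4: arrives tick 5, valid=False (id=4, id%3=1), emit tick 9, final value 0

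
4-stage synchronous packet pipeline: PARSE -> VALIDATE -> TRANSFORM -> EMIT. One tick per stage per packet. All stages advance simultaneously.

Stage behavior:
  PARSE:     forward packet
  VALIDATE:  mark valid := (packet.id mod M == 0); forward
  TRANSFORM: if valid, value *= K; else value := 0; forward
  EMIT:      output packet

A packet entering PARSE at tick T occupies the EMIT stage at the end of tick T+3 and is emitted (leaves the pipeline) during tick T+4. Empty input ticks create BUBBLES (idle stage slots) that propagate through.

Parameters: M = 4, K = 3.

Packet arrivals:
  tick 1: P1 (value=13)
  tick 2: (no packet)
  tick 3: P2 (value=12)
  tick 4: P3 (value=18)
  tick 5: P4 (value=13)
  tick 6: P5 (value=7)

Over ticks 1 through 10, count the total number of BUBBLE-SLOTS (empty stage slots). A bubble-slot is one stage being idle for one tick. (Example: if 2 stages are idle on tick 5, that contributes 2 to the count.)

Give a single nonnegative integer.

Answer: 20

Derivation:
Tick 1: [PARSE:P1(v=13,ok=F), VALIDATE:-, TRANSFORM:-, EMIT:-] out:-; bubbles=3
Tick 2: [PARSE:-, VALIDATE:P1(v=13,ok=F), TRANSFORM:-, EMIT:-] out:-; bubbles=3
Tick 3: [PARSE:P2(v=12,ok=F), VALIDATE:-, TRANSFORM:P1(v=0,ok=F), EMIT:-] out:-; bubbles=2
Tick 4: [PARSE:P3(v=18,ok=F), VALIDATE:P2(v=12,ok=F), TRANSFORM:-, EMIT:P1(v=0,ok=F)] out:-; bubbles=1
Tick 5: [PARSE:P4(v=13,ok=F), VALIDATE:P3(v=18,ok=F), TRANSFORM:P2(v=0,ok=F), EMIT:-] out:P1(v=0); bubbles=1
Tick 6: [PARSE:P5(v=7,ok=F), VALIDATE:P4(v=13,ok=T), TRANSFORM:P3(v=0,ok=F), EMIT:P2(v=0,ok=F)] out:-; bubbles=0
Tick 7: [PARSE:-, VALIDATE:P5(v=7,ok=F), TRANSFORM:P4(v=39,ok=T), EMIT:P3(v=0,ok=F)] out:P2(v=0); bubbles=1
Tick 8: [PARSE:-, VALIDATE:-, TRANSFORM:P5(v=0,ok=F), EMIT:P4(v=39,ok=T)] out:P3(v=0); bubbles=2
Tick 9: [PARSE:-, VALIDATE:-, TRANSFORM:-, EMIT:P5(v=0,ok=F)] out:P4(v=39); bubbles=3
Tick 10: [PARSE:-, VALIDATE:-, TRANSFORM:-, EMIT:-] out:P5(v=0); bubbles=4
Total bubble-slots: 20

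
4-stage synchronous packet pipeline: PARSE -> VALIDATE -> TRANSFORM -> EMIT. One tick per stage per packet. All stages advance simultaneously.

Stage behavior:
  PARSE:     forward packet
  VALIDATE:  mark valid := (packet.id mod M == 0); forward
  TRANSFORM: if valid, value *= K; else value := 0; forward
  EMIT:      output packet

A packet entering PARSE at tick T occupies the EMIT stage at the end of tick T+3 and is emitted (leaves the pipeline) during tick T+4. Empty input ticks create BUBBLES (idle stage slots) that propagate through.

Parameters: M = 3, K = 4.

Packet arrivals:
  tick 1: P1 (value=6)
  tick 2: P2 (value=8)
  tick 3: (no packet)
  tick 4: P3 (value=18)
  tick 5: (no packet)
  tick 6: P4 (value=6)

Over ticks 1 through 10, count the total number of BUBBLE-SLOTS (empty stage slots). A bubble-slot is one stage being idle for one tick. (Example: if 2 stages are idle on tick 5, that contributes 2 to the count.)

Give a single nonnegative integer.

Answer: 24

Derivation:
Tick 1: [PARSE:P1(v=6,ok=F), VALIDATE:-, TRANSFORM:-, EMIT:-] out:-; bubbles=3
Tick 2: [PARSE:P2(v=8,ok=F), VALIDATE:P1(v=6,ok=F), TRANSFORM:-, EMIT:-] out:-; bubbles=2
Tick 3: [PARSE:-, VALIDATE:P2(v=8,ok=F), TRANSFORM:P1(v=0,ok=F), EMIT:-] out:-; bubbles=2
Tick 4: [PARSE:P3(v=18,ok=F), VALIDATE:-, TRANSFORM:P2(v=0,ok=F), EMIT:P1(v=0,ok=F)] out:-; bubbles=1
Tick 5: [PARSE:-, VALIDATE:P3(v=18,ok=T), TRANSFORM:-, EMIT:P2(v=0,ok=F)] out:P1(v=0); bubbles=2
Tick 6: [PARSE:P4(v=6,ok=F), VALIDATE:-, TRANSFORM:P3(v=72,ok=T), EMIT:-] out:P2(v=0); bubbles=2
Tick 7: [PARSE:-, VALIDATE:P4(v=6,ok=F), TRANSFORM:-, EMIT:P3(v=72,ok=T)] out:-; bubbles=2
Tick 8: [PARSE:-, VALIDATE:-, TRANSFORM:P4(v=0,ok=F), EMIT:-] out:P3(v=72); bubbles=3
Tick 9: [PARSE:-, VALIDATE:-, TRANSFORM:-, EMIT:P4(v=0,ok=F)] out:-; bubbles=3
Tick 10: [PARSE:-, VALIDATE:-, TRANSFORM:-, EMIT:-] out:P4(v=0); bubbles=4
Total bubble-slots: 24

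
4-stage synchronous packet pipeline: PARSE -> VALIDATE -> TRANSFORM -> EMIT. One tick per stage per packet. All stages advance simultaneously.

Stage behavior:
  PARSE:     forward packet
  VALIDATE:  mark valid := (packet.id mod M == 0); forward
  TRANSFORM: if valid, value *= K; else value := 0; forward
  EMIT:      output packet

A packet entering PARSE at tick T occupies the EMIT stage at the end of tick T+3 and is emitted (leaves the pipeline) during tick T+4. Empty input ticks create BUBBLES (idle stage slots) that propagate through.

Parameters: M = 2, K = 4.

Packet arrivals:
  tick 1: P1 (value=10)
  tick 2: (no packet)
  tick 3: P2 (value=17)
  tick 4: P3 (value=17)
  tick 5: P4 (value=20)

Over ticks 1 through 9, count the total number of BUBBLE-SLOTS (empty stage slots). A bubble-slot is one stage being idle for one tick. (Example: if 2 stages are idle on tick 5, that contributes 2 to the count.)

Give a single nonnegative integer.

Tick 1: [PARSE:P1(v=10,ok=F), VALIDATE:-, TRANSFORM:-, EMIT:-] out:-; bubbles=3
Tick 2: [PARSE:-, VALIDATE:P1(v=10,ok=F), TRANSFORM:-, EMIT:-] out:-; bubbles=3
Tick 3: [PARSE:P2(v=17,ok=F), VALIDATE:-, TRANSFORM:P1(v=0,ok=F), EMIT:-] out:-; bubbles=2
Tick 4: [PARSE:P3(v=17,ok=F), VALIDATE:P2(v=17,ok=T), TRANSFORM:-, EMIT:P1(v=0,ok=F)] out:-; bubbles=1
Tick 5: [PARSE:P4(v=20,ok=F), VALIDATE:P3(v=17,ok=F), TRANSFORM:P2(v=68,ok=T), EMIT:-] out:P1(v=0); bubbles=1
Tick 6: [PARSE:-, VALIDATE:P4(v=20,ok=T), TRANSFORM:P3(v=0,ok=F), EMIT:P2(v=68,ok=T)] out:-; bubbles=1
Tick 7: [PARSE:-, VALIDATE:-, TRANSFORM:P4(v=80,ok=T), EMIT:P3(v=0,ok=F)] out:P2(v=68); bubbles=2
Tick 8: [PARSE:-, VALIDATE:-, TRANSFORM:-, EMIT:P4(v=80,ok=T)] out:P3(v=0); bubbles=3
Tick 9: [PARSE:-, VALIDATE:-, TRANSFORM:-, EMIT:-] out:P4(v=80); bubbles=4
Total bubble-slots: 20

Answer: 20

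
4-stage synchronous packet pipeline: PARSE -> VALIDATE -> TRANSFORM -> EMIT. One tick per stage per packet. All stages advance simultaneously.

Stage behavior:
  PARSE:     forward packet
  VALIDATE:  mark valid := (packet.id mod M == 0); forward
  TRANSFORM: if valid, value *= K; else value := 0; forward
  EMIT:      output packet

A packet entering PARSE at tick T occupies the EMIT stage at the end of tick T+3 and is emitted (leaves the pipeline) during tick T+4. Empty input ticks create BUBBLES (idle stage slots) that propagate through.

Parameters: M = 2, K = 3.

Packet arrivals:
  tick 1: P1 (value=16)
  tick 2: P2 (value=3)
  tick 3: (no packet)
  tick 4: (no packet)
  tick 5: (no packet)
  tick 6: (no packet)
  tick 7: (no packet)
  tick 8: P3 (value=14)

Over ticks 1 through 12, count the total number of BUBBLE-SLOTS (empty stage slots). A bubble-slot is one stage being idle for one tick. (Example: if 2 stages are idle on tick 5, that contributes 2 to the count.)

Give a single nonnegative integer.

Answer: 36

Derivation:
Tick 1: [PARSE:P1(v=16,ok=F), VALIDATE:-, TRANSFORM:-, EMIT:-] out:-; bubbles=3
Tick 2: [PARSE:P2(v=3,ok=F), VALIDATE:P1(v=16,ok=F), TRANSFORM:-, EMIT:-] out:-; bubbles=2
Tick 3: [PARSE:-, VALIDATE:P2(v=3,ok=T), TRANSFORM:P1(v=0,ok=F), EMIT:-] out:-; bubbles=2
Tick 4: [PARSE:-, VALIDATE:-, TRANSFORM:P2(v=9,ok=T), EMIT:P1(v=0,ok=F)] out:-; bubbles=2
Tick 5: [PARSE:-, VALIDATE:-, TRANSFORM:-, EMIT:P2(v=9,ok=T)] out:P1(v=0); bubbles=3
Tick 6: [PARSE:-, VALIDATE:-, TRANSFORM:-, EMIT:-] out:P2(v=9); bubbles=4
Tick 7: [PARSE:-, VALIDATE:-, TRANSFORM:-, EMIT:-] out:-; bubbles=4
Tick 8: [PARSE:P3(v=14,ok=F), VALIDATE:-, TRANSFORM:-, EMIT:-] out:-; bubbles=3
Tick 9: [PARSE:-, VALIDATE:P3(v=14,ok=F), TRANSFORM:-, EMIT:-] out:-; bubbles=3
Tick 10: [PARSE:-, VALIDATE:-, TRANSFORM:P3(v=0,ok=F), EMIT:-] out:-; bubbles=3
Tick 11: [PARSE:-, VALIDATE:-, TRANSFORM:-, EMIT:P3(v=0,ok=F)] out:-; bubbles=3
Tick 12: [PARSE:-, VALIDATE:-, TRANSFORM:-, EMIT:-] out:P3(v=0); bubbles=4
Total bubble-slots: 36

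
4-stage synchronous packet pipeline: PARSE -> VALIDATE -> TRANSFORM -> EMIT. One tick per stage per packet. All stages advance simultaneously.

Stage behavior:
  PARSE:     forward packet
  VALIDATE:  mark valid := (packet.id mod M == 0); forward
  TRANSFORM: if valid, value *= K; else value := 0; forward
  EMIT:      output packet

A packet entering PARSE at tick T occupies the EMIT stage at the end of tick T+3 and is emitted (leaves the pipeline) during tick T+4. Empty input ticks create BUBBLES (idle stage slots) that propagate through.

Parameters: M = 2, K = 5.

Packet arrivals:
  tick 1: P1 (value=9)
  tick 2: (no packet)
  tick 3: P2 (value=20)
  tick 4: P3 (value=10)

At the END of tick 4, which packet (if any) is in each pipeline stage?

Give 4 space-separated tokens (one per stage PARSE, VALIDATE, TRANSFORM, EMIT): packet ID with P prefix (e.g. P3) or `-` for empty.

Answer: P3 P2 - P1

Derivation:
Tick 1: [PARSE:P1(v=9,ok=F), VALIDATE:-, TRANSFORM:-, EMIT:-] out:-; in:P1
Tick 2: [PARSE:-, VALIDATE:P1(v=9,ok=F), TRANSFORM:-, EMIT:-] out:-; in:-
Tick 3: [PARSE:P2(v=20,ok=F), VALIDATE:-, TRANSFORM:P1(v=0,ok=F), EMIT:-] out:-; in:P2
Tick 4: [PARSE:P3(v=10,ok=F), VALIDATE:P2(v=20,ok=T), TRANSFORM:-, EMIT:P1(v=0,ok=F)] out:-; in:P3
At end of tick 4: ['P3', 'P2', '-', 'P1']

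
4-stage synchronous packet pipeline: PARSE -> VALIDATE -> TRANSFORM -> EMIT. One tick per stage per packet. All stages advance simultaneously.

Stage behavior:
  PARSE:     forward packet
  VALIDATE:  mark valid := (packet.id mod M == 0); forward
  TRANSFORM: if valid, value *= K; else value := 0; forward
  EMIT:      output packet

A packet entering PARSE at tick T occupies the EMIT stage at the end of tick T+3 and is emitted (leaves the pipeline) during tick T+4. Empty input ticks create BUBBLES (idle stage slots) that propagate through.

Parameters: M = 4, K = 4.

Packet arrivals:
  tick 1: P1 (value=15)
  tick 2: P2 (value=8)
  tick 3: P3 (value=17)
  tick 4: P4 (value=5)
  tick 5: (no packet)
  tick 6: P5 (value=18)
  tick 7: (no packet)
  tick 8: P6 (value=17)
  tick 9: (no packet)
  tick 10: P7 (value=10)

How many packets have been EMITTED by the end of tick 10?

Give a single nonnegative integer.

Tick 1: [PARSE:P1(v=15,ok=F), VALIDATE:-, TRANSFORM:-, EMIT:-] out:-; in:P1
Tick 2: [PARSE:P2(v=8,ok=F), VALIDATE:P1(v=15,ok=F), TRANSFORM:-, EMIT:-] out:-; in:P2
Tick 3: [PARSE:P3(v=17,ok=F), VALIDATE:P2(v=8,ok=F), TRANSFORM:P1(v=0,ok=F), EMIT:-] out:-; in:P3
Tick 4: [PARSE:P4(v=5,ok=F), VALIDATE:P3(v=17,ok=F), TRANSFORM:P2(v=0,ok=F), EMIT:P1(v=0,ok=F)] out:-; in:P4
Tick 5: [PARSE:-, VALIDATE:P4(v=5,ok=T), TRANSFORM:P3(v=0,ok=F), EMIT:P2(v=0,ok=F)] out:P1(v=0); in:-
Tick 6: [PARSE:P5(v=18,ok=F), VALIDATE:-, TRANSFORM:P4(v=20,ok=T), EMIT:P3(v=0,ok=F)] out:P2(v=0); in:P5
Tick 7: [PARSE:-, VALIDATE:P5(v=18,ok=F), TRANSFORM:-, EMIT:P4(v=20,ok=T)] out:P3(v=0); in:-
Tick 8: [PARSE:P6(v=17,ok=F), VALIDATE:-, TRANSFORM:P5(v=0,ok=F), EMIT:-] out:P4(v=20); in:P6
Tick 9: [PARSE:-, VALIDATE:P6(v=17,ok=F), TRANSFORM:-, EMIT:P5(v=0,ok=F)] out:-; in:-
Tick 10: [PARSE:P7(v=10,ok=F), VALIDATE:-, TRANSFORM:P6(v=0,ok=F), EMIT:-] out:P5(v=0); in:P7
Emitted by tick 10: ['P1', 'P2', 'P3', 'P4', 'P5']

Answer: 5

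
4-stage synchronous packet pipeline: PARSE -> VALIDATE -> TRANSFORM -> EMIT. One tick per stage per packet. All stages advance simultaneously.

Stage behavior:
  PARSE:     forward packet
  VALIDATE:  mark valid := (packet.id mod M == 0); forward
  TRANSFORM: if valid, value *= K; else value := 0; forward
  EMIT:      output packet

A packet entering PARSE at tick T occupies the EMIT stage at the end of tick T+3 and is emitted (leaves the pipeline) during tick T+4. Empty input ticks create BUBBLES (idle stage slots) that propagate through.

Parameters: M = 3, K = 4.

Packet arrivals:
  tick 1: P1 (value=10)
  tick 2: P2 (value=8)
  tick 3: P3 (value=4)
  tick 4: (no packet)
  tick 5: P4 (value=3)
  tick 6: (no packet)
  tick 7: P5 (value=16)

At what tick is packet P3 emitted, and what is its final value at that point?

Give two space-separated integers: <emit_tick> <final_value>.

Tick 1: [PARSE:P1(v=10,ok=F), VALIDATE:-, TRANSFORM:-, EMIT:-] out:-; in:P1
Tick 2: [PARSE:P2(v=8,ok=F), VALIDATE:P1(v=10,ok=F), TRANSFORM:-, EMIT:-] out:-; in:P2
Tick 3: [PARSE:P3(v=4,ok=F), VALIDATE:P2(v=8,ok=F), TRANSFORM:P1(v=0,ok=F), EMIT:-] out:-; in:P3
Tick 4: [PARSE:-, VALIDATE:P3(v=4,ok=T), TRANSFORM:P2(v=0,ok=F), EMIT:P1(v=0,ok=F)] out:-; in:-
Tick 5: [PARSE:P4(v=3,ok=F), VALIDATE:-, TRANSFORM:P3(v=16,ok=T), EMIT:P2(v=0,ok=F)] out:P1(v=0); in:P4
Tick 6: [PARSE:-, VALIDATE:P4(v=3,ok=F), TRANSFORM:-, EMIT:P3(v=16,ok=T)] out:P2(v=0); in:-
Tick 7: [PARSE:P5(v=16,ok=F), VALIDATE:-, TRANSFORM:P4(v=0,ok=F), EMIT:-] out:P3(v=16); in:P5
Tick 8: [PARSE:-, VALIDATE:P5(v=16,ok=F), TRANSFORM:-, EMIT:P4(v=0,ok=F)] out:-; in:-
Tick 9: [PARSE:-, VALIDATE:-, TRANSFORM:P5(v=0,ok=F), EMIT:-] out:P4(v=0); in:-
Tick 10: [PARSE:-, VALIDATE:-, TRANSFORM:-, EMIT:P5(v=0,ok=F)] out:-; in:-
Tick 11: [PARSE:-, VALIDATE:-, TRANSFORM:-, EMIT:-] out:P5(v=0); in:-
P3: arrives tick 3, valid=True (id=3, id%3=0), emit tick 7, final value 16

Answer: 7 16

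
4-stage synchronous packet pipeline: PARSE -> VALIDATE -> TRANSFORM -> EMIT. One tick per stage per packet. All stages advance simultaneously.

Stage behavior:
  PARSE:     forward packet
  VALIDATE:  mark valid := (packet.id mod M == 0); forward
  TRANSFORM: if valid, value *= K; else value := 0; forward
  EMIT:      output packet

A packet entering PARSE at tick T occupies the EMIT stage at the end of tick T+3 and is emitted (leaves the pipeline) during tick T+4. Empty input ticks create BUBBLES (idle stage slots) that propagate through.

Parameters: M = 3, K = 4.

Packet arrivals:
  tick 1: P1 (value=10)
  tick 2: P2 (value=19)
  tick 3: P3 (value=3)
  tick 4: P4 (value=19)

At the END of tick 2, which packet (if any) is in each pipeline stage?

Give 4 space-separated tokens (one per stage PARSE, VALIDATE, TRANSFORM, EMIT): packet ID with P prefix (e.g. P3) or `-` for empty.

Answer: P2 P1 - -

Derivation:
Tick 1: [PARSE:P1(v=10,ok=F), VALIDATE:-, TRANSFORM:-, EMIT:-] out:-; in:P1
Tick 2: [PARSE:P2(v=19,ok=F), VALIDATE:P1(v=10,ok=F), TRANSFORM:-, EMIT:-] out:-; in:P2
At end of tick 2: ['P2', 'P1', '-', '-']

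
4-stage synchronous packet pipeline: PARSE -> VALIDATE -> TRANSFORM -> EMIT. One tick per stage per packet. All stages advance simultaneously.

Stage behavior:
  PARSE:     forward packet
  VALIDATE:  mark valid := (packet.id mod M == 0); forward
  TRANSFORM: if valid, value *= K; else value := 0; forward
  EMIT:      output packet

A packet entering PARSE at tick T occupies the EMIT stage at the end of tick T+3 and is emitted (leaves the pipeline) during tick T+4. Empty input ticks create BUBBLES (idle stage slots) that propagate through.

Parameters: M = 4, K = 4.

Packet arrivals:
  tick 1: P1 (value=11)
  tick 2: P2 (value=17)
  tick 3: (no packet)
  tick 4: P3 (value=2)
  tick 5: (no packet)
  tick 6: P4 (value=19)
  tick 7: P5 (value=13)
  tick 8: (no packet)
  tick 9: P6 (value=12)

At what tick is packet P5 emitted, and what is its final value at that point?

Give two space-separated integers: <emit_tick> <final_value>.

Answer: 11 0

Derivation:
Tick 1: [PARSE:P1(v=11,ok=F), VALIDATE:-, TRANSFORM:-, EMIT:-] out:-; in:P1
Tick 2: [PARSE:P2(v=17,ok=F), VALIDATE:P1(v=11,ok=F), TRANSFORM:-, EMIT:-] out:-; in:P2
Tick 3: [PARSE:-, VALIDATE:P2(v=17,ok=F), TRANSFORM:P1(v=0,ok=F), EMIT:-] out:-; in:-
Tick 4: [PARSE:P3(v=2,ok=F), VALIDATE:-, TRANSFORM:P2(v=0,ok=F), EMIT:P1(v=0,ok=F)] out:-; in:P3
Tick 5: [PARSE:-, VALIDATE:P3(v=2,ok=F), TRANSFORM:-, EMIT:P2(v=0,ok=F)] out:P1(v=0); in:-
Tick 6: [PARSE:P4(v=19,ok=F), VALIDATE:-, TRANSFORM:P3(v=0,ok=F), EMIT:-] out:P2(v=0); in:P4
Tick 7: [PARSE:P5(v=13,ok=F), VALIDATE:P4(v=19,ok=T), TRANSFORM:-, EMIT:P3(v=0,ok=F)] out:-; in:P5
Tick 8: [PARSE:-, VALIDATE:P5(v=13,ok=F), TRANSFORM:P4(v=76,ok=T), EMIT:-] out:P3(v=0); in:-
Tick 9: [PARSE:P6(v=12,ok=F), VALIDATE:-, TRANSFORM:P5(v=0,ok=F), EMIT:P4(v=76,ok=T)] out:-; in:P6
Tick 10: [PARSE:-, VALIDATE:P6(v=12,ok=F), TRANSFORM:-, EMIT:P5(v=0,ok=F)] out:P4(v=76); in:-
Tick 11: [PARSE:-, VALIDATE:-, TRANSFORM:P6(v=0,ok=F), EMIT:-] out:P5(v=0); in:-
Tick 12: [PARSE:-, VALIDATE:-, TRANSFORM:-, EMIT:P6(v=0,ok=F)] out:-; in:-
Tick 13: [PARSE:-, VALIDATE:-, TRANSFORM:-, EMIT:-] out:P6(v=0); in:-
P5: arrives tick 7, valid=False (id=5, id%4=1), emit tick 11, final value 0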